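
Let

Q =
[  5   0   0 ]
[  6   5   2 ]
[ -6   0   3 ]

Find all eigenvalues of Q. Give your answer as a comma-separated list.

Compute the characteristic polynomial p(μ) = det(μI - Q).
Expanding the 3×3 determinant: p(μ) = μ^3 - 13μ^2 + 55μ - 75.
Try μ = 5: p(5) = 0, so 5 is a root.
Factor out (μ - 5): p(μ) = (μ - 5)·(μ^2 - 8μ + 15).
The quadratic factors as (μ - 3)·(μ - 5).
Eigenvalues: 3, 5, 5.

3, 5, 5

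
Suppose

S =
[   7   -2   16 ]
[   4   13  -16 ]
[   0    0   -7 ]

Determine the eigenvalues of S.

Compute the characteristic polynomial p(λ) = det(λI - S).
Cofactor expansion gives p(λ) = λ^3 - 13λ^2 - 41λ + 693.
Rational-root test: λ = 11 gives p(11) = 0.
Factor out (λ - 11): p(λ) = (λ - 11)·(λ^2 - 2λ - 63).
The quadratic factors as (λ + 7)·(λ - 9).
Eigenvalues: -7, 9, 11.

-7, 9, 11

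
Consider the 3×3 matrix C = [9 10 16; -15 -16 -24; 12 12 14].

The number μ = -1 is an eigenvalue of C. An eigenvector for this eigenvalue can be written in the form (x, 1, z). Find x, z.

-1, 0

We need (C + 1I)v = 0.
C + 1I = [[10, 10, 16], [-15, -15, -24], [12, 12, 15]].
Row 1: (10)·x + (10)·1 + (16)·z = 0
Row 2: (-15)·x + (-15)·1 + (-24)·z = 0
Row 3: (12)·x + (12)·1 + (15)·z = 0
Solving gives x = -1, z = 0.
Check: C·(-1, 1, 0) = (1, -1, 0) = -1·(-1, 1, 0).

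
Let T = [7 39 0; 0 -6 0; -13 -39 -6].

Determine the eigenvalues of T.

-6, -6, 7

Compute the characteristic polynomial p(t) = det(tI - T).
Expanding the 3×3 determinant: p(t) = t^3 + 5t^2 - 48t - 252.
Rational-root test: t = 7 gives p(7) = 0.
Dividing by (t - 7) leaves t^2 + 12t + 36.
The quadratic factor is (t + 6)^2.
Eigenvalues: -6, -6, 7.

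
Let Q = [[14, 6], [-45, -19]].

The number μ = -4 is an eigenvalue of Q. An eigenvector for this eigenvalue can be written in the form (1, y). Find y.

We need (Q + 4I)v = 0.
Q + 4I = [[18, 6], [-45, -15]].
Row 1: (18)·1 + (6)·y = 0
Row 2: (-45)·1 + (-15)·y = 0
Solving gives y = -3.
Check: Q·(1, -3) = (-4, 12) = -4·(1, -3).

-3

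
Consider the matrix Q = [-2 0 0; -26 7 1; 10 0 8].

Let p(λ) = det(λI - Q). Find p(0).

112

p(0) = det(0·I − Q) = det(−Q) = (−1)^3·det(Q).
det(Q) = -112, so p(0) = 112.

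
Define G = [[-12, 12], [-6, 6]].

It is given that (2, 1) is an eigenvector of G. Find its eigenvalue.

-6

Compute Gv: G·(2, 1) = (-12, -6).
Since Gv = λv, compare component 1: -12 = λ·2, so λ = -6.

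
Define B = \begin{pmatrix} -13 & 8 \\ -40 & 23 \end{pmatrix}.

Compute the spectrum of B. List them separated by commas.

det(B - lambda·I) = (-13 - lambda)(23 - lambda) - (8)·(-40) = lambda^2 - 10·lambda + 21.
This factors as (lambda - 3)·(lambda - 7) = 0.
Eigenvalues: 3, 7.

3, 7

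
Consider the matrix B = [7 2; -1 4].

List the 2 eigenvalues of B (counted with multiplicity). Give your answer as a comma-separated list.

5, 6

det(B - μI) = (7 - μ)(4 - μ) - (2)·(-1) = μ^2 - 11μ + 30.
This factors as (μ - 5)·(μ - 6) = 0.
Eigenvalues: 5, 6.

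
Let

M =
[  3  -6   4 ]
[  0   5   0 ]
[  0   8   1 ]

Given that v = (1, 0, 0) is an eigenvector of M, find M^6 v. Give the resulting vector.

(729, 0, 0)

First find the eigenvalue: Mv = (3, 0, 0) = 3·(1, 0, 0), so λ = 3.
Then M^6 v = λ^6·v = 3^6·(1, 0, 0) = 729·(1, 0, 0) = (729, 0, 0).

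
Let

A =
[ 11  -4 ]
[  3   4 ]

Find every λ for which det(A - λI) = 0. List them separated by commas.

det(A - sI) = (11 - s)(4 - s) - (-4)·(3) = s^2 - 15s + 56.
This factors as (s - 7)·(s - 8) = 0.
Eigenvalues: 7, 8.

7, 8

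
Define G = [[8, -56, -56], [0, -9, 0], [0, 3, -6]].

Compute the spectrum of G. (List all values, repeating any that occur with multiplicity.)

The characteristic polynomial is p(λ) = det(λI - G).
Expanding along the first row, p(λ) = λ^3 + 7λ^2 - 66λ - 432.
Since p(-6) = 0, λ = -6 is a root.
Dividing by (λ + 6) leaves λ^2 + λ - 72.
The quadratic factors as (λ + 9)·(λ - 8).
Eigenvalues: -9, -6, 8.

-9, -6, 8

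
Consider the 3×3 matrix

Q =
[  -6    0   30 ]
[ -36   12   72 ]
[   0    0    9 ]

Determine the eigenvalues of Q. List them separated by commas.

-6, 9, 12

The characteristic polynomial is p(s) = det(sI - Q).
Expanding along the first row, p(s) = s^3 - 15s^2 - 18s + 648.
Since p(9) = 0, s = 9 is a root.
Dividing by (s - 9) leaves s^2 - 6s - 72.
The quadratic factors as (s + 6)·(s - 12).
Eigenvalues: -6, 9, 12.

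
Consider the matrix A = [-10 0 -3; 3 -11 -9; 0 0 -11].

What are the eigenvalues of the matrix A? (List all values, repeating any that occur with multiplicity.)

Compute the characteristic polynomial p(r) = det(rI - A).
Expanding the 3×3 determinant: p(r) = r^3 + 32r^2 + 341r + 1210.
Rational-root test: r = -11 gives p(-11) = 0.
Factor out (r + 11): p(r) = (r + 11)·(r^2 + 21r + 110).
The quadratic factors as (r + 11)·(r + 10).
Eigenvalues: -11, -11, -10.

-11, -11, -10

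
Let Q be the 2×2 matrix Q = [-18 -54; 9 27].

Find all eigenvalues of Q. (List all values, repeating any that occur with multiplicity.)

0, 9

det(Q - lambda·I) = (-18 - lambda)(27 - lambda) - (-54)·(9) = lambda^2 - 9·lambda.
This factors as lambda·(lambda - 9) = 0.
Eigenvalues: 0, 9.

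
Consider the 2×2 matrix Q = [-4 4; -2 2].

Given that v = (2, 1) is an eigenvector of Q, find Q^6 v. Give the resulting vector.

First find the eigenvalue: Qv = (-4, -2) = -2·(2, 1), so λ = -2.
Then Q^6 v = λ^6·v = (-2)^6·(2, 1) = 64·(2, 1) = (128, 64).

(128, 64)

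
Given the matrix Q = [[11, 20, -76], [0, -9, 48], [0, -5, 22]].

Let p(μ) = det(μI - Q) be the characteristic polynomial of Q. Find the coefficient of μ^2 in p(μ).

-24

The coefficient of μ^2 of det(μI - Q) is −trace(Q).
trace(Q) = (11) + (-9) + (22) = 24, so the coefficient is -24.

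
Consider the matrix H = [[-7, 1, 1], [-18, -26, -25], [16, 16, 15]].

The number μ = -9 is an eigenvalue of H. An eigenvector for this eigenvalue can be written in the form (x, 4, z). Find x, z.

We need (H + 9I)v = 0.
H + 9I = [[2, 1, 1], [-18, -17, -25], [16, 16, 24]].
Row 1: (2)·x + (1)·4 + (1)·z = 0
Row 2: (-18)·x + (-17)·4 + (-25)·z = 0
Row 3: (16)·x + (16)·4 + (24)·z = 0
Solving gives x = -1, z = -2.
Check: H·(-1, 4, -2) = (9, -36, 18) = -9·(-1, 4, -2).

-1, -2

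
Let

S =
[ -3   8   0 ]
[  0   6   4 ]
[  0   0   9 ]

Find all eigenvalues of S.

S is upper triangular, so its eigenvalues are the diagonal entries.
Diagonal: -3, 6, 9.

-3, 6, 9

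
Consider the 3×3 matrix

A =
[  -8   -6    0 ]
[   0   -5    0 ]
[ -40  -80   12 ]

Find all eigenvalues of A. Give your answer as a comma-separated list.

-8, -5, 12

Set up det(λI - A) = 0.
Expanding along the first row, p(λ) = λ^3 + λ^2 - 116λ - 480.
Try λ = -5: p(-5) = 0, so -5 is a root.
Dividing by (λ + 5) leaves λ^2 - 4λ - 96.
The quadratic factors as (λ + 8)·(λ - 12).
Eigenvalues: -8, -5, 12.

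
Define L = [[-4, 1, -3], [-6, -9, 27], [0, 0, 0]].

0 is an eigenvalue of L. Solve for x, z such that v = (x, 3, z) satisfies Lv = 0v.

We need (L)v = 0.
L = [[-4, 1, -3], [-6, -9, 27], [0, 0, 0]].
Row 1: (-4)·x + (1)·3 + (-3)·z = 0
Row 2: (-6)·x + (-9)·3 + (27)·z = 0
Row 3: (0)·x + (0)·3 + (0)·z = 0
Solving gives x = 0, z = 1.
Check: L·(0, 3, 1) = (0, 0, 0) = 0·(0, 3, 1).

0, 1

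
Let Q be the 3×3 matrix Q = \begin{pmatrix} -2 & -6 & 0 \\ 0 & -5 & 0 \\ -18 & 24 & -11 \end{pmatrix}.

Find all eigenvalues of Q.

Set up det(rI - Q) = 0.
Cofactor expansion gives p(r) = r^3 + 18r^2 + 87r + 110.
Rational-root test: r = -2 gives p(-2) = 0.
Dividing by (r + 2) leaves r^2 + 16r + 55.
The quadratic factors as (r + 11)·(r + 5).
Eigenvalues: -11, -5, -2.

-11, -5, -2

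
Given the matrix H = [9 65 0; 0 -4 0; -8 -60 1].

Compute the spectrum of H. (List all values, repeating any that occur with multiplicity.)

Set up det(λI - H) = 0.
Cofactor expansion gives p(λ) = λ^3 - 6λ^2 - 31λ + 36.
Since p(1) = 0, λ = 1 is a root.
Dividing by (λ - 1) leaves λ^2 - 5λ - 36.
The quadratic factors as (λ + 4)·(λ - 9).
Eigenvalues: -4, 1, 9.

-4, 1, 9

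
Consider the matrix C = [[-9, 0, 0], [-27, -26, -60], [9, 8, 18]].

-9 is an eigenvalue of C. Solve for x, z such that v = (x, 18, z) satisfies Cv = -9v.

We need (C + 9I)v = 0.
C + 9I = [[0, 0, 0], [-27, -17, -60], [9, 8, 27]].
Row 1: (0)·x + (0)·18 + (0)·z = 0
Row 2: (-27)·x + (-17)·18 + (-60)·z = 0
Row 3: (9)·x + (8)·18 + (27)·z = 0
Solving gives x = 2, z = -6.
Check: C·(2, 18, -6) = (-18, -162, 54) = -9·(2, 18, -6).

2, -6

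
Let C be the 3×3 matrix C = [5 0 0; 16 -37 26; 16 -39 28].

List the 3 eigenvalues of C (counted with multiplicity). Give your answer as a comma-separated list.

-11, 2, 5

Compute the characteristic polynomial p(lambda) = det(lambda·I - C).
Expanding the 3×3 determinant: p(lambda) = lambda^3 + 4·lambda^2 - 67·lambda + 110.
Try lambda = 5: p(5) = 0, so 5 is a root.
Dividing by (lambda - 5) leaves lambda^2 + 9·lambda - 22.
The quadratic factors as (lambda + 11)·(lambda - 2).
Eigenvalues: -11, 2, 5.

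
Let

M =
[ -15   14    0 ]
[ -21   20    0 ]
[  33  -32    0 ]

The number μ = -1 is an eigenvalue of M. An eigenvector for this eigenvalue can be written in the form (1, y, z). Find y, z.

We need (M + 1I)v = 0.
M + 1I = [[-14, 14, 0], [-21, 21, 0], [33, -32, 1]].
Row 1: (-14)·1 + (14)·y + (0)·z = 0
Row 2: (-21)·1 + (21)·y + (0)·z = 0
Row 3: (33)·1 + (-32)·y + (1)·z = 0
Solving gives y = 1, z = -1.
Check: M·(1, 1, -1) = (-1, -1, 1) = -1·(1, 1, -1).

1, -1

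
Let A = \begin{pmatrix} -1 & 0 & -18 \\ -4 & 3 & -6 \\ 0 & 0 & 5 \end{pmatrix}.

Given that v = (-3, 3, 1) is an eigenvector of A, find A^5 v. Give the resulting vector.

(-9375, 9375, 3125)

First find the eigenvalue: Av = (-15, 15, 5) = 5·(-3, 3, 1), so λ = 5.
Then A^5 v = λ^5·v = 5^5·(-3, 3, 1) = 3125·(-3, 3, 1) = (-9375, 9375, 3125).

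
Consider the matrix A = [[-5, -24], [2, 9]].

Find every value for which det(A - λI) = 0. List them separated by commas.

det(A - λI) = (-5 - λ)(9 - λ) - (-24)·(2) = λ^2 - 4λ + 3.
This factors as (λ - 1)·(λ - 3) = 0.
Eigenvalues: 1, 3.

1, 3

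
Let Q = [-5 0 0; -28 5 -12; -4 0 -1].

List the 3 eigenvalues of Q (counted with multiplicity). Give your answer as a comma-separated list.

-5, -1, 5

The characteristic polynomial is p(λ) = det(λI - Q).
Cofactor expansion gives p(λ) = λ^3 + λ^2 - 25λ - 25.
Rational-root test: λ = -5 gives p(-5) = 0.
Factor out (λ + 5): p(λ) = (λ + 5)·(λ^2 - 4λ - 5).
The quadratic factors as (λ + 1)·(λ - 5).
Eigenvalues: -5, -1, 5.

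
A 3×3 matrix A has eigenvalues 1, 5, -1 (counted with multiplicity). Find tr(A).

trace(A) is the sum of the eigenvalues: (1) + (5) + (-1) = 5.

5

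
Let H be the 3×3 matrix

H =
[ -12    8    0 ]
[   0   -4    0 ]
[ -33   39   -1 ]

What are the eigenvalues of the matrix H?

-12, -4, -1

Set up det(lambda·I - H) = 0.
Expanding the 3×3 determinant: p(lambda) = lambda^3 + 17·lambda^2 + 64·lambda + 48.
Since p(-12) = 0, lambda = -12 is a root.
Dividing by (lambda + 12) leaves lambda^2 + 5·lambda + 4.
The quadratic factors as (lambda + 4)·(lambda + 1).
Eigenvalues: -12, -4, -1.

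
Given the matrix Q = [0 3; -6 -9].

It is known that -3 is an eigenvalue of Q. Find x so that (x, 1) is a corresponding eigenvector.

We need (Q + 3I)v = 0.
Q + 3I = [[3, 3], [-6, -6]].
Row 1: (3)·x + (3)·1 = 0
Row 2: (-6)·x + (-6)·1 = 0
Solving gives x = -1.
Check: Q·(-1, 1) = (3, -3) = -3·(-1, 1).

-1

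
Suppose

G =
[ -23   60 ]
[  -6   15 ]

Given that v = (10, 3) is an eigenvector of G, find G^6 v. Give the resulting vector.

First find the eigenvalue: Gv = (-50, -15) = -5·(10, 3), so λ = -5.
Then G^6 v = λ^6·v = (-5)^6·(10, 3) = 15625·(10, 3) = (156250, 46875).

(156250, 46875)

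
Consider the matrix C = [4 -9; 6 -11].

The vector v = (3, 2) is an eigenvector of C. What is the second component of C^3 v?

First find the eigenvalue: Cv = (-6, -4) = -2·(3, 2), so λ = -2.
Then C^3 v = λ^3·v = (-2)^3·(3, 2) = -8·(3, 2) = (-24, -16).

-16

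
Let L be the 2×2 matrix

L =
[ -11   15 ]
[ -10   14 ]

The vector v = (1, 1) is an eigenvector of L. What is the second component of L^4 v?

First find the eigenvalue: Lv = (4, 4) = 4·(1, 1), so λ = 4.
Then L^4 v = λ^4·v = 4^4·(1, 1) = 256·(1, 1) = (256, 256).

256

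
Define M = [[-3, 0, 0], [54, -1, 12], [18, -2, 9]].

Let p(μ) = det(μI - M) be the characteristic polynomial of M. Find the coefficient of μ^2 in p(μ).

-5

The coefficient of μ^2 of det(μI - M) is −trace(M).
trace(M) = (-3) + (-1) + (9) = 5, so the coefficient is -5.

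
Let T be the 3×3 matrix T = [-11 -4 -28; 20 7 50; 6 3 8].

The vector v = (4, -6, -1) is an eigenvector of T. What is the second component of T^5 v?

-192

First find the eigenvalue: Tv = (8, -12, -2) = 2·(4, -6, -1), so λ = 2.
Then T^5 v = λ^5·v = 2^5·(4, -6, -1) = 32·(4, -6, -1) = (128, -192, -32).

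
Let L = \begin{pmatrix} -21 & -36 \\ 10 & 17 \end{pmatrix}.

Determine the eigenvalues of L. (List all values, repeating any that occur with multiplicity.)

det(L - rI) = (-21 - r)(17 - r) - (-36)·(10) = r^2 + 4r + 3.
This factors as (r + 3)·(r + 1) = 0.
Eigenvalues: -3, -1.

-3, -1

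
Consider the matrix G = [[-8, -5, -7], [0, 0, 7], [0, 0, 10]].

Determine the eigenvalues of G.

-8, 0, 10

G is upper triangular, so its eigenvalues are the diagonal entries.
Diagonal: -8, 0, 10.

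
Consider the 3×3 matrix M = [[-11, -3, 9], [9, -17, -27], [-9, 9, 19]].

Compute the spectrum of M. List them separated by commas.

Compute the characteristic polynomial p(λ) = det(λI - M).
Expanding the 3×3 determinant: p(λ) = λ^3 + 9λ^2 + 6λ - 16.
Rational-root test: λ = -2 gives p(-2) = 0.
Dividing by (λ + 2) leaves λ^2 + 7λ - 8.
The quadratic factors as (λ + 8)·(λ - 1).
Eigenvalues: -8, -2, 1.

-8, -2, 1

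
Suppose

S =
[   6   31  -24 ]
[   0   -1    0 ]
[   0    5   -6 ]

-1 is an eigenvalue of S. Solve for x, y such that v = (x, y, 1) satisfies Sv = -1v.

We need (S + 1I)v = 0.
S + 1I = [[7, 31, -24], [0, 0, 0], [0, 5, -5]].
Row 1: (7)·x + (31)·y + (-24)·1 = 0
Row 2: (0)·x + (0)·y + (0)·1 = 0
Row 3: (0)·x + (5)·y + (-5)·1 = 0
Solving gives x = -1, y = 1.
Check: S·(-1, 1, 1) = (1, -1, -1) = -1·(-1, 1, 1).

-1, 1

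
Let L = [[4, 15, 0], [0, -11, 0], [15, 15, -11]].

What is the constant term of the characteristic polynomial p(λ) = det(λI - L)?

-484

p(0) = det(0·I − L) = det(−L) = (−1)^3·det(L).
det(L) = 484, so p(0) = -484.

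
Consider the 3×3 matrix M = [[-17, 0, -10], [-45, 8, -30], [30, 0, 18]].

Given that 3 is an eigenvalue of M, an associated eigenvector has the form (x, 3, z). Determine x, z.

-1, 2

We need (M - 3I)v = 0.
M - 3I = [[-20, 0, -10], [-45, 5, -30], [30, 0, 15]].
Row 1: (-20)·x + (0)·3 + (-10)·z = 0
Row 2: (-45)·x + (5)·3 + (-30)·z = 0
Row 3: (30)·x + (0)·3 + (15)·z = 0
Solving gives x = -1, z = 2.
Check: M·(-1, 3, 2) = (-3, 9, 6) = 3·(-1, 3, 2).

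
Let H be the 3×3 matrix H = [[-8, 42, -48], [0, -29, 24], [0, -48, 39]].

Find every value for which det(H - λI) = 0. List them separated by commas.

-8, 3, 7

Set up det(λI - H) = 0.
Expanding the 3×3 determinant: p(λ) = λ^3 - 2λ^2 - 59λ + 168.
Since p(7) = 0, λ = 7 is a root.
Dividing by (λ - 7) leaves λ^2 + 5λ - 24.
The quadratic factors as (λ + 8)·(λ - 3).
Eigenvalues: -8, 3, 7.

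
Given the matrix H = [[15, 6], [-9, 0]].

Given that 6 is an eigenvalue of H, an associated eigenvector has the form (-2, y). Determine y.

We need (H - 6I)v = 0.
H - 6I = [[9, 6], [-9, -6]].
Row 1: (9)·-2 + (6)·y = 0
Row 2: (-9)·-2 + (-6)·y = 0
Solving gives y = 3.
Check: H·(-2, 3) = (-12, 18) = 6·(-2, 3).

3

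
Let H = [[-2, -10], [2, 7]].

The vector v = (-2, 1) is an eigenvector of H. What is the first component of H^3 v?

-54

First find the eigenvalue: Hv = (-6, 3) = 3·(-2, 1), so λ = 3.
Then H^3 v = λ^3·v = 3^3·(-2, 1) = 27·(-2, 1) = (-54, 27).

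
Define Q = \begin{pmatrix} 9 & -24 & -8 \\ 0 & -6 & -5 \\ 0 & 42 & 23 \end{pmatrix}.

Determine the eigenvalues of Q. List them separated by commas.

8, 9, 9

Compute the characteristic polynomial p(s) = det(sI - Q).
Expanding the 3×3 determinant: p(s) = s^3 - 26s^2 + 225s - 648.
Rational-root test: s = 9 gives p(9) = 0.
Dividing by (s - 9) leaves s^2 - 17s + 72.
The quadratic factors as (s - 8)·(s - 9).
Eigenvalues: 8, 9, 9.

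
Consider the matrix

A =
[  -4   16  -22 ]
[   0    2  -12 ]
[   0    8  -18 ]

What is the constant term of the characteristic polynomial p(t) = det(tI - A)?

p(0) = det(0·I − A) = det(−A) = (−1)^3·det(A).
det(A) = -240, so p(0) = 240.

240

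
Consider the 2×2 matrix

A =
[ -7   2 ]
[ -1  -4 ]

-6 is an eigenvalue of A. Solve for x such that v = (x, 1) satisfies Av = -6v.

We need (A + 6I)v = 0.
A + 6I = [[-1, 2], [-1, 2]].
Row 1: (-1)·x + (2)·1 = 0
Row 2: (-1)·x + (2)·1 = 0
Solving gives x = 2.
Check: A·(2, 1) = (-12, -6) = -6·(2, 1).

2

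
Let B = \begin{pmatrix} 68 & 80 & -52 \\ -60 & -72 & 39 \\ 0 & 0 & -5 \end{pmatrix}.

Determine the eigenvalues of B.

-12, -5, 8

The characteristic polynomial is p(λ) = det(λI - B).
Expanding along the first row, p(λ) = λ^3 + 9λ^2 - 76λ - 480.
Since p(8) = 0, λ = 8 is a root.
Factor out (λ - 8): p(λ) = (λ - 8)·(λ^2 + 17λ + 60).
The quadratic factors as (λ + 12)·(λ + 5).
Eigenvalues: -12, -5, 8.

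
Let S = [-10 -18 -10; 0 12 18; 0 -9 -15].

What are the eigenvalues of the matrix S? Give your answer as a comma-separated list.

Set up det(rI - S) = 0.
Cofactor expansion gives p(r) = r^3 + 13r^2 + 12r - 180.
Since p(-6) = 0, r = -6 is a root.
Dividing by (r + 6) leaves r^2 + 7r - 30.
The quadratic factors as (r + 10)·(r - 3).
Eigenvalues: -10, -6, 3.

-10, -6, 3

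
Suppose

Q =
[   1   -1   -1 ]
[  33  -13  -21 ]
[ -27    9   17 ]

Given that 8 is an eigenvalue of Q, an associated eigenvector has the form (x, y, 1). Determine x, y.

0, -1

We need (Q - 8I)v = 0.
Q - 8I = [[-7, -1, -1], [33, -21, -21], [-27, 9, 9]].
Row 1: (-7)·x + (-1)·y + (-1)·1 = 0
Row 2: (33)·x + (-21)·y + (-21)·1 = 0
Row 3: (-27)·x + (9)·y + (9)·1 = 0
Solving gives x = 0, y = -1.
Check: Q·(0, -1, 1) = (0, -8, 8) = 8·(0, -1, 1).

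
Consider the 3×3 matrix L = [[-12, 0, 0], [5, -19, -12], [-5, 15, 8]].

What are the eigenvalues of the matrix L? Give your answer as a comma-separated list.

Compute the characteristic polynomial p(t) = det(tI - L).
Cofactor expansion gives p(t) = t^3 + 23t^2 + 160t + 336.
Try t = -12: p(-12) = 0, so -12 is a root.
Factor out (t + 12): p(t) = (t + 12)·(t^2 + 11t + 28).
The quadratic factors as (t + 7)·(t + 4).
Eigenvalues: -12, -7, -4.

-12, -7, -4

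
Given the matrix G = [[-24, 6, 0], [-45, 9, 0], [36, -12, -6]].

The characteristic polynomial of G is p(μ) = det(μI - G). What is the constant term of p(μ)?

p(μ) = μ^3 + 21μ^2 + 144μ + 324.
The constant term is 324.

324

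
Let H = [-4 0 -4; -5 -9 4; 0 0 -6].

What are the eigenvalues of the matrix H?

-9, -6, -4

Compute the characteristic polynomial p(t) = det(tI - H).
Expanding along the first row, p(t) = t^3 + 19t^2 + 114t + 216.
Try t = -9: p(-9) = 0, so -9 is a root.
Dividing by (t + 9) leaves t^2 + 10t + 24.
The quadratic factors as (t + 6)·(t + 4).
Eigenvalues: -9, -6, -4.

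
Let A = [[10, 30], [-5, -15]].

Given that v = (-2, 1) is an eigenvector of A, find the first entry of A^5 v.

6250

First find the eigenvalue: Av = (10, -5) = -5·(-2, 1), so λ = -5.
Then A^5 v = λ^5·v = (-5)^5·(-2, 1) = -3125·(-2, 1) = (6250, -3125).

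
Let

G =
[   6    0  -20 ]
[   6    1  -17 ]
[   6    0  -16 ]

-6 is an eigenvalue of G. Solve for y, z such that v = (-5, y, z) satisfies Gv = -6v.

-3, -3

We need (G + 6I)v = 0.
G + 6I = [[12, 0, -20], [6, 7, -17], [6, 0, -10]].
Row 1: (12)·-5 + (0)·y + (-20)·z = 0
Row 2: (6)·-5 + (7)·y + (-17)·z = 0
Row 3: (6)·-5 + (0)·y + (-10)·z = 0
Solving gives y = -3, z = -3.
Check: G·(-5, -3, -3) = (30, 18, 18) = -6·(-5, -3, -3).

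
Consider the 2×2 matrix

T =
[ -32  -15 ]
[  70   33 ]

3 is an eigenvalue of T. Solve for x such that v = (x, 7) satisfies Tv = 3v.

We need (T - 3I)v = 0.
T - 3I = [[-35, -15], [70, 30]].
Row 1: (-35)·x + (-15)·7 = 0
Row 2: (70)·x + (30)·7 = 0
Solving gives x = -3.
Check: T·(-3, 7) = (-9, 21) = 3·(-3, 7).

-3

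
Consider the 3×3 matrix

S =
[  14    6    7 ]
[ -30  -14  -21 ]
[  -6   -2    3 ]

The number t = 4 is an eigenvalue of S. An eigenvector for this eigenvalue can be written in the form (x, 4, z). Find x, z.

We need (S - 4I)v = 0.
S - 4I = [[10, 6, 7], [-30, -18, -21], [-6, -2, -1]].
Row 1: (10)·x + (6)·4 + (7)·z = 0
Row 2: (-30)·x + (-18)·4 + (-21)·z = 0
Row 3: (-6)·x + (-2)·4 + (-1)·z = 0
Solving gives x = -1, z = -2.
Check: S·(-1, 4, -2) = (-4, 16, -8) = 4·(-1, 4, -2).

-1, -2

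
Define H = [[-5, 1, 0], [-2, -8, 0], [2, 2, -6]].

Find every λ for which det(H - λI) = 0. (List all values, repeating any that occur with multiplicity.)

Set up det(sI - H) = 0.
Expanding along the first row, p(s) = s^3 + 19s^2 + 120s + 252.
Try s = -6: p(-6) = 0, so -6 is a root.
Dividing by (s + 6) leaves s^2 + 13s + 42.
The quadratic factors as (s + 7)·(s + 6).
Eigenvalues: -7, -6, -6.

-7, -6, -6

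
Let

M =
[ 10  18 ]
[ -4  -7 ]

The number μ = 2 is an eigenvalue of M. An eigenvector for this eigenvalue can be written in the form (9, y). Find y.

-4

We need (M - 2I)v = 0.
M - 2I = [[8, 18], [-4, -9]].
Row 1: (8)·9 + (18)·y = 0
Row 2: (-4)·9 + (-9)·y = 0
Solving gives y = -4.
Check: M·(9, -4) = (18, -8) = 2·(9, -4).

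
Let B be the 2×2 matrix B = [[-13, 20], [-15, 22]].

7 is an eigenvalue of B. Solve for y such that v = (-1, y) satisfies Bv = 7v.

-1

We need (B - 7I)v = 0.
B - 7I = [[-20, 20], [-15, 15]].
Row 1: (-20)·-1 + (20)·y = 0
Row 2: (-15)·-1 + (15)·y = 0
Solving gives y = -1.
Check: B·(-1, -1) = (-7, -7) = 7·(-1, -1).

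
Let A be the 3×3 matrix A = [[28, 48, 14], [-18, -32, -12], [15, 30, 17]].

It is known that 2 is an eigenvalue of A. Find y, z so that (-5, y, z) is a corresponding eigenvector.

3, -1

We need (A - 2I)v = 0.
A - 2I = [[26, 48, 14], [-18, -34, -12], [15, 30, 15]].
Row 1: (26)·-5 + (48)·y + (14)·z = 0
Row 2: (-18)·-5 + (-34)·y + (-12)·z = 0
Row 3: (15)·-5 + (30)·y + (15)·z = 0
Solving gives y = 3, z = -1.
Check: A·(-5, 3, -1) = (-10, 6, -2) = 2·(-5, 3, -1).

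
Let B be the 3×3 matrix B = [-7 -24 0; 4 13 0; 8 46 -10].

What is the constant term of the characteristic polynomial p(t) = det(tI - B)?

50

p(0) = det(0·I − B) = det(−B) = (−1)^3·det(B).
det(B) = -50, so p(0) = 50.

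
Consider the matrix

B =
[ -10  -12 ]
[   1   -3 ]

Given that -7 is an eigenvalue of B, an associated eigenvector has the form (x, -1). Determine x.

We need (B + 7I)v = 0.
B + 7I = [[-3, -12], [1, 4]].
Row 1: (-3)·x + (-12)·-1 = 0
Row 2: (1)·x + (4)·-1 = 0
Solving gives x = 4.
Check: B·(4, -1) = (-28, 7) = -7·(4, -1).

4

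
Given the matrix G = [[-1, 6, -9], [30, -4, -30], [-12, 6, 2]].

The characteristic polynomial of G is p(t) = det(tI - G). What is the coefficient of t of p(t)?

-114

p(t) = t^3 + 3t^2 - 114t - 440.
The coefficient of t is -114.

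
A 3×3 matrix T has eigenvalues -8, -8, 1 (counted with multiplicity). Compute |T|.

det(T) is the product of the eigenvalues: (-8) · (-8) · (1) = 64.

64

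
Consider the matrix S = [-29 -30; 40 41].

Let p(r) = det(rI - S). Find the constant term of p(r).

11

p(r) = r^2 - 12r + 11.
The constant term is 11.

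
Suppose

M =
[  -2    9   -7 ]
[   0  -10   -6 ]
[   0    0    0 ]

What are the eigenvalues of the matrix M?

-10, -2, 0

M is upper triangular, so its eigenvalues are the diagonal entries.
Diagonal: -2, -10, 0.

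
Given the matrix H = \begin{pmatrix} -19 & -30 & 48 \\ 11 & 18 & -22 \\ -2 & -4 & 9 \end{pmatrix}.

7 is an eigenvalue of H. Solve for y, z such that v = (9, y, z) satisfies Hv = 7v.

We need (H - 7I)v = 0.
H - 7I = [[-26, -30, 48], [11, 11, -22], [-2, -4, 2]].
Row 1: (-26)·9 + (-30)·y + (48)·z = 0
Row 2: (11)·9 + (11)·y + (-22)·z = 0
Row 3: (-2)·9 + (-4)·y + (2)·z = 0
Solving gives y = -3, z = 3.
Check: H·(9, -3, 3) = (63, -21, 21) = 7·(9, -3, 3).

-3, 3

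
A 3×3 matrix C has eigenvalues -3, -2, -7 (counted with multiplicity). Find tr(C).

trace(C) is the sum of the eigenvalues: (-3) + (-2) + (-7) = -12.

-12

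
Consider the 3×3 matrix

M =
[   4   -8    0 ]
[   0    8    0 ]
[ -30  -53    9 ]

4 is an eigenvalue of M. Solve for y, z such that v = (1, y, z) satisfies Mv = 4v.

0, 6

We need (M - 4I)v = 0.
M - 4I = [[0, -8, 0], [0, 4, 0], [-30, -53, 5]].
Row 1: (0)·1 + (-8)·y + (0)·z = 0
Row 2: (0)·1 + (4)·y + (0)·z = 0
Row 3: (-30)·1 + (-53)·y + (5)·z = 0
Solving gives y = 0, z = 6.
Check: M·(1, 0, 6) = (4, 0, 24) = 4·(1, 0, 6).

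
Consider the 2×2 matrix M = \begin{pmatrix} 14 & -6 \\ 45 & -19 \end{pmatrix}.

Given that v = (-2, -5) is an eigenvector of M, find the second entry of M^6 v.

First find the eigenvalue: Mv = (2, 5) = -1·(-2, -5), so λ = -1.
Then M^6 v = λ^6·v = (-1)^6·(-2, -5) = 1·(-2, -5) = (-2, -5).

-5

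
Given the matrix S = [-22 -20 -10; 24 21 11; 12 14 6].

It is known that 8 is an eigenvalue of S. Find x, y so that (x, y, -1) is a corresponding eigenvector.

We need (S - 8I)v = 0.
S - 8I = [[-30, -20, -10], [24, 13, 11], [12, 14, -2]].
Row 1: (-30)·x + (-20)·y + (-10)·-1 = 0
Row 2: (24)·x + (13)·y + (11)·-1 = 0
Row 3: (12)·x + (14)·y + (-2)·-1 = 0
Solving gives x = 1, y = -1.
Check: S·(1, -1, -1) = (8, -8, -8) = 8·(1, -1, -1).

1, -1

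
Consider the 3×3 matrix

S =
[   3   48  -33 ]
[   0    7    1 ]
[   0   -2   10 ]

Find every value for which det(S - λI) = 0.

3, 8, 9

Compute the characteristic polynomial p(t) = det(tI - S).
Expanding the 3×3 determinant: p(t) = t^3 - 20t^2 + 123t - 216.
Rational-root test: t = 3 gives p(3) = 0.
Dividing by (t - 3) leaves t^2 - 17t + 72.
The quadratic factors as (t - 8)·(t - 9).
Eigenvalues: 3, 8, 9.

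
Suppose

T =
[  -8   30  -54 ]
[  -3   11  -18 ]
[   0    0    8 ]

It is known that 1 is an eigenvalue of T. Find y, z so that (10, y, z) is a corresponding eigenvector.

We need (T - 1I)v = 0.
T - 1I = [[-9, 30, -54], [-3, 10, -18], [0, 0, 7]].
Row 1: (-9)·10 + (30)·y + (-54)·z = 0
Row 2: (-3)·10 + (10)·y + (-18)·z = 0
Row 3: (0)·10 + (0)·y + (7)·z = 0
Solving gives y = 3, z = 0.
Check: T·(10, 3, 0) = (10, 3, 0) = 1·(10, 3, 0).

3, 0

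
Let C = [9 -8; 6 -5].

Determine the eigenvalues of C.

1, 3

det(C - tI) = (9 - t)(-5 - t) - (-8)·(6) = t^2 - 4t + 3.
This factors as (t - 1)·(t - 3) = 0.
Eigenvalues: 1, 3.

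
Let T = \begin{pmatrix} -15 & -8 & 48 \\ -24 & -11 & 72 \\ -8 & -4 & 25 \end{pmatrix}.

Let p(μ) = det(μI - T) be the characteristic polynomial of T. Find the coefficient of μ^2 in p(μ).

1

The coefficient of μ^2 of det(μI - T) is −trace(T).
trace(T) = (-15) + (-11) + (25) = -1, so the coefficient is 1.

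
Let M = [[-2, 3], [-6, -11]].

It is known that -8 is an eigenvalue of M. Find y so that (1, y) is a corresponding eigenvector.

We need (M + 8I)v = 0.
M + 8I = [[6, 3], [-6, -3]].
Row 1: (6)·1 + (3)·y = 0
Row 2: (-6)·1 + (-3)·y = 0
Solving gives y = -2.
Check: M·(1, -2) = (-8, 16) = -8·(1, -2).

-2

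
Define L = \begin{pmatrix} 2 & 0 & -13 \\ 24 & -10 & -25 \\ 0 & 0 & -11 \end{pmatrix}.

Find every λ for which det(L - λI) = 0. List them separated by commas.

-11, -10, 2

The characteristic polynomial is p(t) = det(tI - L).
Cofactor expansion gives p(t) = t^3 + 19t^2 + 68t - 220.
Rational-root test: t = 2 gives p(2) = 0.
Factor out (t - 2): p(t) = (t - 2)·(t^2 + 21t + 110).
The quadratic factors as (t + 11)·(t + 10).
Eigenvalues: -11, -10, 2.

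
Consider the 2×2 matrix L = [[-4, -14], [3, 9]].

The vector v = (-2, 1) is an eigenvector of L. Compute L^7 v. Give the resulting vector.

First find the eigenvalue: Lv = (-6, 3) = 3·(-2, 1), so λ = 3.
Then L^7 v = λ^7·v = 3^7·(-2, 1) = 2187·(-2, 1) = (-4374, 2187).

(-4374, 2187)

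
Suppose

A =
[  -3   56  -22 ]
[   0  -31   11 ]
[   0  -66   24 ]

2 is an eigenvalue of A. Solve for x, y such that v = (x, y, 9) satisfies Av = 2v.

-6, 3

We need (A - 2I)v = 0.
A - 2I = [[-5, 56, -22], [0, -33, 11], [0, -66, 22]].
Row 1: (-5)·x + (56)·y + (-22)·9 = 0
Row 2: (0)·x + (-33)·y + (11)·9 = 0
Row 3: (0)·x + (-66)·y + (22)·9 = 0
Solving gives x = -6, y = 3.
Check: A·(-6, 3, 9) = (-12, 6, 18) = 2·(-6, 3, 9).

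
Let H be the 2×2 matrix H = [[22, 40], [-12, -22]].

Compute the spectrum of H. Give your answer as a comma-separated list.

-2, 2

det(H - λI) = (22 - λ)(-22 - λ) - (40)·(-12) = λ^2 - 4.
This factors as (λ + 2)·(λ - 2) = 0.
Eigenvalues: -2, 2.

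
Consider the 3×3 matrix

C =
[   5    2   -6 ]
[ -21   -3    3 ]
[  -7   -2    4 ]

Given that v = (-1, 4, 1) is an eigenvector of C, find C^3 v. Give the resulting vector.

First find the eigenvalue: Cv = (-3, 12, 3) = 3·(-1, 4, 1), so λ = 3.
Then C^3 v = λ^3·v = 3^3·(-1, 4, 1) = 27·(-1, 4, 1) = (-27, 108, 27).

(-27, 108, 27)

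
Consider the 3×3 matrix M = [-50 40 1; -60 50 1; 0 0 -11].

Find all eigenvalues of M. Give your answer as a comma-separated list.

-11, -10, 10

Compute the characteristic polynomial p(λ) = det(λI - M).
Cofactor expansion gives p(λ) = λ^3 + 11λ^2 - 100λ - 1100.
Since p(-10) = 0, λ = -10 is a root.
Dividing by (λ + 10) leaves λ^2 + λ - 110.
The quadratic factors as (λ + 11)·(λ - 10).
Eigenvalues: -11, -10, 10.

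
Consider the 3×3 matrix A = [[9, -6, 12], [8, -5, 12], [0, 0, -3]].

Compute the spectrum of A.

Set up det(μI - A) = 0.
Expanding along the first row, p(μ) = μ^3 - μ^2 - 9μ + 9.
Rational-root test: μ = 1 gives p(1) = 0.
Dividing by (μ - 1) leaves μ^2 - 9.
The quadratic factors as (μ + 3)·(μ - 3).
Eigenvalues: -3, 1, 3.

-3, 1, 3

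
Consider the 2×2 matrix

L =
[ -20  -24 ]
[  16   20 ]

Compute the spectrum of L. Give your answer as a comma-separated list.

det(L - λI) = (-20 - λ)(20 - λ) - (-24)·(16) = λ^2 - 16.
This factors as (λ + 4)·(λ - 4) = 0.
Eigenvalues: -4, 4.

-4, 4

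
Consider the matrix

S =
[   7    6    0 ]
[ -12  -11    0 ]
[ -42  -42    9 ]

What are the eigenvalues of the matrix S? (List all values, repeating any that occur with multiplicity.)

Compute the characteristic polynomial p(t) = det(tI - S).
Expanding along the first row, p(t) = t^3 - 5t^2 - 41t + 45.
Since p(9) = 0, t = 9 is a root.
Dividing by (t - 9) leaves t^2 + 4t - 5.
The quadratic factors as (t + 5)·(t - 1).
Eigenvalues: -5, 1, 9.

-5, 1, 9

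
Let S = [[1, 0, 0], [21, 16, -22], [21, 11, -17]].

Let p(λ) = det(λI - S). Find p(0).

p(0) = det(0·I − S) = det(−S) = (−1)^3·det(S).
det(S) = -30, so p(0) = 30.

30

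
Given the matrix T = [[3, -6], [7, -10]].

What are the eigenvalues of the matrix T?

det(T - lambda·I) = (3 - lambda)(-10 - lambda) - (-6)·(7) = lambda^2 + 7·lambda + 12.
This factors as (lambda + 4)·(lambda + 3) = 0.
Eigenvalues: -4, -3.

-4, -3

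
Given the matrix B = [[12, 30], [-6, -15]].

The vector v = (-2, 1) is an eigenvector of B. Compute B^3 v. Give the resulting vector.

First find the eigenvalue: Bv = (6, -3) = -3·(-2, 1), so λ = -3.
Then B^3 v = λ^3·v = (-3)^3·(-2, 1) = -27·(-2, 1) = (54, -27).

(54, -27)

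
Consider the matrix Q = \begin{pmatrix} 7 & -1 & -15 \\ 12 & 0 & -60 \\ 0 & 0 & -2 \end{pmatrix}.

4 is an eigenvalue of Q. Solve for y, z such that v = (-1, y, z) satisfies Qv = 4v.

-3, 0

We need (Q - 4I)v = 0.
Q - 4I = [[3, -1, -15], [12, -4, -60], [0, 0, -6]].
Row 1: (3)·-1 + (-1)·y + (-15)·z = 0
Row 2: (12)·-1 + (-4)·y + (-60)·z = 0
Row 3: (0)·-1 + (0)·y + (-6)·z = 0
Solving gives y = -3, z = 0.
Check: Q·(-1, -3, 0) = (-4, -12, 0) = 4·(-1, -3, 0).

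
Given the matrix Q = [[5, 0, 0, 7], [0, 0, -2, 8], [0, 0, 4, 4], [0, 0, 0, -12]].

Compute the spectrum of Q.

-12, 0, 4, 5

Q is upper triangular, so its eigenvalues are the diagonal entries.
Diagonal: 5, 0, 4, -12.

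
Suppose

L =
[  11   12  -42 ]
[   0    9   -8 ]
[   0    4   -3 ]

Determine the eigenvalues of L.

The characteristic polynomial is p(s) = det(sI - L).
Cofactor expansion gives p(s) = s^3 - 17s^2 + 71s - 55.
Since p(1) = 0, s = 1 is a root.
Dividing by (s - 1) leaves s^2 - 16s + 55.
The quadratic factors as (s - 5)·(s - 11).
Eigenvalues: 1, 5, 11.

1, 5, 11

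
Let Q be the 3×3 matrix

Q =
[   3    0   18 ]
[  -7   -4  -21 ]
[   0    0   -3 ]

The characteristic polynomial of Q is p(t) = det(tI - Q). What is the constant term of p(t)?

-36

p(t) = t^3 + 4t^2 - 9t - 36.
The constant term is -36.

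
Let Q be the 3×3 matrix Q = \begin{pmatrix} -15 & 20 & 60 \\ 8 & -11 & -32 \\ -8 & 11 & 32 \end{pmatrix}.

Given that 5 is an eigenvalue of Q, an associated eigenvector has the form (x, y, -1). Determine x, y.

We need (Q - 5I)v = 0.
Q - 5I = [[-20, 20, 60], [8, -16, -32], [-8, 11, 27]].
Row 1: (-20)·x + (20)·y + (60)·-1 = 0
Row 2: (8)·x + (-16)·y + (-32)·-1 = 0
Row 3: (-8)·x + (11)·y + (27)·-1 = 0
Solving gives x = -2, y = 1.
Check: Q·(-2, 1, -1) = (-10, 5, -5) = 5·(-2, 1, -1).

-2, 1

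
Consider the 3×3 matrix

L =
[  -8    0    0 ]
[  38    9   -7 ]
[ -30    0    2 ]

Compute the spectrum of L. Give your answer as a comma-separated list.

-8, 2, 9

Compute the characteristic polynomial p(r) = det(rI - L).
Cofactor expansion gives p(r) = r^3 - 3r^2 - 70r + 144.
Rational-root test: r = 2 gives p(2) = 0.
Dividing by (r - 2) leaves r^2 - r - 72.
The quadratic factors as (r + 8)·(r - 9).
Eigenvalues: -8, 2, 9.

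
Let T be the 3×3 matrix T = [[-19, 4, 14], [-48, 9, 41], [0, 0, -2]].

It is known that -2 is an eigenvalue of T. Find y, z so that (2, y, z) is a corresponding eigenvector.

We need (T + 2I)v = 0.
T + 2I = [[-17, 4, 14], [-48, 11, 41], [0, 0, 0]].
Row 1: (-17)·2 + (4)·y + (14)·z = 0
Row 2: (-48)·2 + (11)·y + (41)·z = 0
Row 3: (0)·2 + (0)·y + (0)·z = 0
Solving gives y = 5, z = 1.
Check: T·(2, 5, 1) = (-4, -10, -2) = -2·(2, 5, 1).

5, 1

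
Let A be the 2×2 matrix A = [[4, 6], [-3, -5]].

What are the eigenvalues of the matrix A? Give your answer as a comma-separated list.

det(A - λI) = (4 - λ)(-5 - λ) - (6)·(-3) = λ^2 + λ - 2.
This factors as (λ + 2)·(λ - 1) = 0.
Eigenvalues: -2, 1.

-2, 1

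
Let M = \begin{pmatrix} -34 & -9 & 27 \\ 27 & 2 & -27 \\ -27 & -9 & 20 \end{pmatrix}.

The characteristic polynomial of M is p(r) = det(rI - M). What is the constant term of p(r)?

p(r) = r^3 + 12r^2 + 21r - 98.
The constant term is -98.

-98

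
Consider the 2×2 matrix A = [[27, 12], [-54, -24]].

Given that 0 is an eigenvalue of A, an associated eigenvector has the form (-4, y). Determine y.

We need (A)v = 0.
A = [[27, 12], [-54, -24]].
Row 1: (27)·-4 + (12)·y = 0
Row 2: (-54)·-4 + (-24)·y = 0
Solving gives y = 9.
Check: A·(-4, 9) = (0, 0) = 0·(-4, 9).

9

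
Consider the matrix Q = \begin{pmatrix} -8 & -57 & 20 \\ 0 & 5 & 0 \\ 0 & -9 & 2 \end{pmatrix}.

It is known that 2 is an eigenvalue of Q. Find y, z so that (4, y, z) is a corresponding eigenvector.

0, 2

We need (Q - 2I)v = 0.
Q - 2I = [[-10, -57, 20], [0, 3, 0], [0, -9, 0]].
Row 1: (-10)·4 + (-57)·y + (20)·z = 0
Row 2: (0)·4 + (3)·y + (0)·z = 0
Row 3: (0)·4 + (-9)·y + (0)·z = 0
Solving gives y = 0, z = 2.
Check: Q·(4, 0, 2) = (8, 0, 4) = 2·(4, 0, 2).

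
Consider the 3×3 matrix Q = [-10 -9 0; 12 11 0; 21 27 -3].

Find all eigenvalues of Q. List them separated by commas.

The characteristic polynomial is p(t) = det(tI - Q).
Expanding along the first row, p(t) = t^3 + 2t^2 - 5t - 6.
Try t = -1: p(-1) = 0, so -1 is a root.
Dividing by (t + 1) leaves t^2 + t - 6.
The quadratic factors as (t + 3)·(t - 2).
Eigenvalues: -3, -1, 2.

-3, -1, 2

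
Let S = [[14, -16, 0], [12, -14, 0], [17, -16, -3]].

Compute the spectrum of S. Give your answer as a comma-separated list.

-3, -2, 2

The characteristic polynomial is p(s) = det(sI - S).
Expanding the 3×3 determinant: p(s) = s^3 + 3s^2 - 4s - 12.
Try s = -2: p(-2) = 0, so -2 is a root.
Factor out (s + 2): p(s) = (s + 2)·(s^2 + s - 6).
The quadratic factors as (s + 3)·(s - 2).
Eigenvalues: -3, -2, 2.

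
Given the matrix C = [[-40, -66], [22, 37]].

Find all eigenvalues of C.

det(C - sI) = (-40 - s)(37 - s) - (-66)·(22) = s^2 + 3s - 28.
This factors as (s + 7)·(s - 4) = 0.
Eigenvalues: -7, 4.

-7, 4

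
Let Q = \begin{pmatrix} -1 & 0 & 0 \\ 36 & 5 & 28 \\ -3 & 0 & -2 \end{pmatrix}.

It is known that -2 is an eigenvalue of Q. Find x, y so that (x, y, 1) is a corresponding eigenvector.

We need (Q + 2I)v = 0.
Q + 2I = [[1, 0, 0], [36, 7, 28], [-3, 0, 0]].
Row 1: (1)·x + (0)·y + (0)·1 = 0
Row 2: (36)·x + (7)·y + (28)·1 = 0
Row 3: (-3)·x + (0)·y + (0)·1 = 0
Solving gives x = 0, y = -4.
Check: Q·(0, -4, 1) = (0, 8, -2) = -2·(0, -4, 1).

0, -4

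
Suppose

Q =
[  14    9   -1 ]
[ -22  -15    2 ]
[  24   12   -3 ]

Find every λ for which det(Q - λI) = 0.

-4, -3, 3

Compute the characteristic polynomial p(λ) = det(λI - Q).
Cofactor expansion gives p(λ) = λ^3 + 4λ^2 - 9λ - 36.
Since p(-3) = 0, λ = -3 is a root.
Dividing by (λ + 3) leaves λ^2 + λ - 12.
The quadratic factors as (λ + 4)·(λ - 3).
Eigenvalues: -4, -3, 3.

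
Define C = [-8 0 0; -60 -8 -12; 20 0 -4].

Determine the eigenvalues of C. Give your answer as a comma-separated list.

Set up det(rI - C) = 0.
Expanding along the first row, p(r) = r^3 + 20r^2 + 128r + 256.
Try r = -4: p(-4) = 0, so -4 is a root.
Dividing by (r + 4) leaves r^2 + 16r + 64.
The quadratic factor is (r + 8)^2.
Eigenvalues: -8, -8, -4.

-8, -8, -4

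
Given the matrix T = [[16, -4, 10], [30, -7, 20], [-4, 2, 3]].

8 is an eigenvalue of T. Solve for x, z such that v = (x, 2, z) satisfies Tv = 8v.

We need (T - 8I)v = 0.
T - 8I = [[8, -4, 10], [30, -15, 20], [-4, 2, -5]].
Row 1: (8)·x + (-4)·2 + (10)·z = 0
Row 2: (30)·x + (-15)·2 + (20)·z = 0
Row 3: (-4)·x + (2)·2 + (-5)·z = 0
Solving gives x = 1, z = 0.
Check: T·(1, 2, 0) = (8, 16, 0) = 8·(1, 2, 0).

1, 0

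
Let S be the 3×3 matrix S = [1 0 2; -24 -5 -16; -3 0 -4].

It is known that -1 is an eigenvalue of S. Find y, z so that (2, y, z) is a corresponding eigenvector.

We need (S + 1I)v = 0.
S + 1I = [[2, 0, 2], [-24, -4, -16], [-3, 0, -3]].
Row 1: (2)·2 + (0)·y + (2)·z = 0
Row 2: (-24)·2 + (-4)·y + (-16)·z = 0
Row 3: (-3)·2 + (0)·y + (-3)·z = 0
Solving gives y = -4, z = -2.
Check: S·(2, -4, -2) = (-2, 4, 2) = -1·(2, -4, -2).

-4, -2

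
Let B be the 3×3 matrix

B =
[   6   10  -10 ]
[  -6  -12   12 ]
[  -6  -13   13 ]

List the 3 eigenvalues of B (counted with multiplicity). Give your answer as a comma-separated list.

0, 1, 6

Set up det(rI - B) = 0.
Expanding the 3×3 determinant: p(r) = r^3 - 7r^2 + 6r.
Rational-root test: r = 0 gives p(0) = 0.
Dividing by r leaves r^2 - 7r + 6.
The quadratic factors as (r - 1)·(r - 6).
Eigenvalues: 0, 1, 6.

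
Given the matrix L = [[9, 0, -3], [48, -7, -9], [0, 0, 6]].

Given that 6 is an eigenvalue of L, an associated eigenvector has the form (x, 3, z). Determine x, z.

We need (L - 6I)v = 0.
L - 6I = [[3, 0, -3], [48, -13, -9], [0, 0, 0]].
Row 1: (3)·x + (0)·3 + (-3)·z = 0
Row 2: (48)·x + (-13)·3 + (-9)·z = 0
Row 3: (0)·x + (0)·3 + (0)·z = 0
Solving gives x = 1, z = 1.
Check: L·(1, 3, 1) = (6, 18, 6) = 6·(1, 3, 1).

1, 1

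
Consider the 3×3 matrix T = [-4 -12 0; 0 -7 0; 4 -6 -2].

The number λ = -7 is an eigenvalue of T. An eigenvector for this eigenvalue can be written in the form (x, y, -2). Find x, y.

We need (T + 7I)v = 0.
T + 7I = [[3, -12, 0], [0, 0, 0], [4, -6, 5]].
Row 1: (3)·x + (-12)·y + (0)·-2 = 0
Row 2: (0)·x + (0)·y + (0)·-2 = 0
Row 3: (4)·x + (-6)·y + (5)·-2 = 0
Solving gives x = 4, y = 1.
Check: T·(4, 1, -2) = (-28, -7, 14) = -7·(4, 1, -2).

4, 1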